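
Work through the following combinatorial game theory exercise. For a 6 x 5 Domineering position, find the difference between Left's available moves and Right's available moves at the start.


Board is 6 x 5 (rows x cols).
Left (vertical) placements: (rows-1) * cols = 5 * 5 = 25
Right (horizontal) placements: rows * (cols-1) = 6 * 4 = 24
Advantage = Left - Right = 25 - 24 = 1

1


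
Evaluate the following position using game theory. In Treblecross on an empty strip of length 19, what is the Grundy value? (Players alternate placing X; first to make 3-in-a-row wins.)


Treblecross: place X on empty cells; 3-in-a-row wins.
Playing within two cells of an existing X lets the opponent win at once, so sensible play treats the cells i-2..i+2 around each X as dead. The player left with no safe cell loses, so this is a normal-play take-away game on strips of safe cells.
Placing X at cell i (0-indexed) of a strip of k safe cells leaves independent strips of sizes max(0, i-2) and max(0, k-i-3). Hence G(k) = mex{ G(max(0,i-2)) XOR G(max(0,k-i-3)) : 0 <= i < k }, with G(0) = 0.
G(1): splits (0,0):0^0=0 -> mex({0}) = 1
G(2): splits (0,0):0^0=0 -> mex({0}) = 1
G(3): splits (0,0):0^0=0 -> mex({0}) = 1
G(4): splits (0,1):0^1=1 (0,0):0^0=0 -> mex({0, 1}) = 2
G(5): splits (0,2):0^1=1 (0,1):0^1=1 (0,0):0^0=0 -> mex({0, 1}) = 2
G(6) = mex({1}) = 0
G(7) = mex({0, 1, 2}) = 3
G(8) = mex({0, 1, 2}) = 3
G(9) = mex({0, 2}) = 1
G(10) = mex({0, 2, 3}) = 1
G(11) = mex({0, 3}) = 1
G(12) = mex({1, 3}) = 0
G(13) = mex({0, 1, 2, 3}) = 4
G(14) = mex({0, 1, 2}) = 3
G(15) = mex({0, 1, 2}) = 3
G(16) = mex({0, 1, 2, 4}) = 3
G(17) = mex({0, 1, 3, 4}) = 2
G(18) = mex({0, 1, 3, 4}) = 2
G(19) = mex({0, 1, 3, 5}) = 2
Therefore G(19) = 2.

2


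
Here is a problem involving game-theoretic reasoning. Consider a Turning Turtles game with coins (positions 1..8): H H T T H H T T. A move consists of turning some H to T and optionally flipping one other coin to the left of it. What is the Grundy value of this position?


Coins: H H T T H H T T
Key fact: a single head at position k behaves exactly like a Nim heap of size k (turning it to T and optionally flipping a coin at j < k corresponds to moving the heap from k to j, or to 0), and heads combine as a disjunctive sum (two heads at the same place would cancel, matching j XOR j = 0). So the Nim-value is the XOR of the 1-indexed positions of the heads.
Face-up positions (1-indexed): [1, 2, 5, 6]
XOR 0 with 1: 0 XOR 1 = 1
XOR 1 with 2: 1 XOR 2 = 3
XOR 3 with 5: 3 XOR 5 = 6
XOR 6 with 6: 6 XOR 6 = 0
Nim-value = 0

0


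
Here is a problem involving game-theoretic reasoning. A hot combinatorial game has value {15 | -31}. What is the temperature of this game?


The game is {15 | -31}, a switch {a | b} with numbers a > b.
Cooling {a | b} by t gives {a - t | b + t}, which stops being hot when a - t = b + t, i.e. at t = (a - b)/2. So the temperature of a switch is (a - b)/2.
Temperature = (Left option - Right option) / 2
= (15 - (-31)) / 2
= 46 / 2
= 23

23


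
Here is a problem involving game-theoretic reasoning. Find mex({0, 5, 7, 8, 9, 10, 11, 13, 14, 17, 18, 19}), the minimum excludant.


Set = {0, 5, 7, 8, 9, 10, 11, 13, 14, 17, 18, 19}
0 is in the set.
1 is NOT in the set. This is the mex.
mex = 1

1


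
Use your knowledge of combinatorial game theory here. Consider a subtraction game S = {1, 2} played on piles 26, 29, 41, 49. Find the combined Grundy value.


Subtraction set: {1, 2}
For this subtraction set, G(n) = n mod 3 (period = max + 1 = 3).
Pile 1 (size 26): G(26) = 26 mod 3 = 2
Pile 2 (size 29): G(29) = 29 mod 3 = 2
Pile 3 (size 41): G(41) = 41 mod 3 = 2
Pile 4 (size 49): G(49) = 49 mod 3 = 1
Total Grundy value = XOR of all: 2 XOR 2 XOR 2 XOR 1 = 3

3


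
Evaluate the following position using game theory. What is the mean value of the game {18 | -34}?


Game = {18 | -34}, a switch {a | b} with numbers a > b.
Its thermograph has left wall a - t and right wall b + t, which meet at t = (a - b)/2, where both equal (a + b)/2. So the mast (mean value) is at (a + b)/2.
Mean = (18 + (-34))/2 = -16/2 = -8

-8


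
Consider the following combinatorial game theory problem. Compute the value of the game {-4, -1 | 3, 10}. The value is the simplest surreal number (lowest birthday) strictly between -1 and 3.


Left options: {-4, -1}, max = -1
Right options: {3, 10}, min = 3
All options are numbers and max(Left) < min(Right), so by the simplicity theorem the value is the simplest (earliest-born) number strictly between -1 and 3.
Integers 0 through 2 all lie strictly between -1 and 3.
Among integers, the simplest (lowest birthday = smallest |n|; 0 is born on day 0, +-n on day n) is 0.
No non-integer in the interval can be simpler: if x is a non-integer in the interval, then floor(x) or ceil(x) also lies in the interval (the interval contains an integer), and both are proper prefixes of x's sign expansion, i.e. born earlier. So the game value is 0.
Game value = 0

0


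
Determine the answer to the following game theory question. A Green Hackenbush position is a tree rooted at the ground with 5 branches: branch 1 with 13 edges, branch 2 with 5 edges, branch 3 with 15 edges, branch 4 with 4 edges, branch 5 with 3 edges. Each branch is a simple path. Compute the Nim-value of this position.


The tree has 5 branches from the ground vertex.
In Green Hackenbush, the Nim-value of a simple path of length k is k.
Branch 1: length 13, Nim-value = 13
Branch 2: length 5, Nim-value = 5
Branch 3: length 15, Nim-value = 15
Branch 4: length 4, Nim-value = 4
Branch 5: length 3, Nim-value = 3
Total Nim-value = XOR of all branch values:
0 XOR 13 = 13
13 XOR 5 = 8
8 XOR 15 = 7
7 XOR 4 = 3
3 XOR 3 = 0
Nim-value of the tree = 0

0


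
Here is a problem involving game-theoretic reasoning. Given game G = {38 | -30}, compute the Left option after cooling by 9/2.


Original game: {38 | -30} (a switch {a | b} with a > b).
Cooling by t (for t below the temperature (a - b)/2 = 34) taxes each move by t: {a | b} cooled by t is {a - t | b + t}.
Cooling amount: t = 9/2
Cooled Left option: 38 - 9/2 = 67/2
Cooled Right option: -30 + 9/2 = -51/2
Cooled game: {67/2 | -51/2}
Left option = 67/2

67/2


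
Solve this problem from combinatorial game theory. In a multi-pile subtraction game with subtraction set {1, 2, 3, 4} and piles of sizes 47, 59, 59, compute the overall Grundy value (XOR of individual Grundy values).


Subtraction set: {1, 2, 3, 4}
For this subtraction set, G(n) = n mod 5 (period = max + 1 = 5).
Pile 1 (size 47): G(47) = 47 mod 5 = 2
Pile 2 (size 59): G(59) = 59 mod 5 = 4
Pile 3 (size 59): G(59) = 59 mod 5 = 4
Total Grundy value = XOR of all: 2 XOR 4 XOR 4 = 2

2


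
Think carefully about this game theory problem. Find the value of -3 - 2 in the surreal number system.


x = -3, y = 2
x - y = -3 - 2 = -5

-5


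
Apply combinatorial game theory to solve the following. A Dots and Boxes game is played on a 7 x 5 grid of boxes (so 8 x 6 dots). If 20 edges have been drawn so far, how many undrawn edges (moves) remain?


Grid: 7 x 5 boxes, i.e. 8 rows and 6 columns of dots.
Horizontal edges: (rows + 1) * cols = 8 * 5 = 40
Vertical edges: rows * (cols + 1) = 7 * 6 = 42
Total edges: 40 + 42 = 82
Edges drawn: 20
Remaining: 82 - 20 = 62

62


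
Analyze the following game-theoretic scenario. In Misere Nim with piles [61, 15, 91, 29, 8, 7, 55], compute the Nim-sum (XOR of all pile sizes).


We need the XOR (exclusive or) of all pile sizes.
After XOR-ing pile 1 (size 61): 0 XOR 61 = 61
After XOR-ing pile 2 (size 15): 61 XOR 15 = 50
After XOR-ing pile 3 (size 91): 50 XOR 91 = 105
After XOR-ing pile 4 (size 29): 105 XOR 29 = 116
After XOR-ing pile 5 (size 8): 116 XOR 8 = 124
After XOR-ing pile 6 (size 7): 124 XOR 7 = 123
After XOR-ing pile 7 (size 55): 123 XOR 55 = 76
The Nim-value of this position is 76.

76


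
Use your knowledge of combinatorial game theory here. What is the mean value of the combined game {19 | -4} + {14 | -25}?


G1 = {19 | -4}, G2 = {14 | -25}
Each is a switch {a | b} with numbers a > b; its mean value is (a + b)/2, and mean value is additive over game sums: m(G1 + G2) = m(G1) + m(G2).
Mean of G1 = (19 + (-4))/2 = 15/2 = 15/2
Mean of G2 = (14 + (-25))/2 = -11/2 = -11/2
Mean of G1 + G2 = 15/2 + -11/2 = 2

2


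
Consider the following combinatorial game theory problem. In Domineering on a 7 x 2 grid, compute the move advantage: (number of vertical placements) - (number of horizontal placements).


Board is 7 x 2 (rows x cols).
Left (vertical) placements: (rows-1) * cols = 6 * 2 = 12
Right (horizontal) placements: rows * (cols-1) = 7 * 1 = 7
Advantage = Left - Right = 12 - 7 = 5

5


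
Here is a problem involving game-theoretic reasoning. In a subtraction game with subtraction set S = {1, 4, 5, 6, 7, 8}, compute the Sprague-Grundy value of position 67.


The subtraction set is S = {1, 4, 5, 6, 7, 8}.
G(k) = mex{ G(k - s) : s in S, s <= k }. We compute iteratively: G(0) = 0.
G(1) = mex({0}) = 1
G(2) = mex({1}) = 0
G(3) = mex({0}) = 1
G(4) = mex({0, 1}) = 2
G(5) = mex({0, 1, 2}) = 3
G(6) = mex({0, 1, 3}) = 2
G(7) = mex({0, 1, 2}) = 3
G(8) = mex({0, 1, 2, 3}) = 4
G(9) = mex({0, 1, 2, 3, 4}) = 5
G(10) = mex({0, 1, 2, 3, 5}) = 4
G(11) = mex({1, 2, 3, 4}) = 0
G(12) = mex({0, 2, 3, 4}) = 1
G(13) = mex({1, 2, 3, 4, 5}) = 0
G(14) = mex({0, 2, 3, 4, 5}) = 1
G(15) = mex({0, 1, 3, 4, 5}) = 2
G(16) = mex({0, 1, 2, 4, 5}) = 3
G(17) = mex({0, 1, 3, 4, 5}) = 2
G(18) = mex({0, 1, 2, 4}) = 3
Observe that G(11)..G(18) = 0, 1, 0, 1, 2, 3, 2, 3 repeats G(0)..G(7) = 0, 1, 0, 1, 2, 3, 2, 3.
For k >= max(S) = 8, G(k) is determined by the previous 8 values G(k-8)..G(k-1); a window of 8 consecutive values has recurred shifted by 11, so by induction G(k + 11) = G(k) for all k >= 0: the sequence is periodic from the start with period 11.
One period: G(0..10) = 0, 1, 0, 1, 2, 3, 2, 3, 4, 5, 4.
67 mod 11 = 1, so G(67) = G(1) = 1.

1


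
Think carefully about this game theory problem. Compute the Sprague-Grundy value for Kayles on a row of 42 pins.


Kayles: a move removes 1 or 2 adjacent pins from a contiguous row.
Removing pins from a row of k leaves two independent rows (a, b) with a + b = k - 1 (one pin) or a + b = k - 2 (two pins); an end removal gives a = 0.
By Sprague-Grundy, G(k) = mex{ G(a) XOR G(b) } over all these splits. G(0) = 0.
G(1): splits (0,0):0^0=0 -> mex({0}) = 1
G(2): splits (0,1):0^1=1 (0,0):0^0=0 -> mex({0, 1}) = 2
G(3): splits (0,2):0^2=2 (1,1):1^1=0 (0,1):0^1=1 -> mex({0, 1, 2}) = 3
G(4): splits (0,3):0^3=3 (1,2):1^2=3 (0,2):0^2=2 (1,1):1^1=0 -> mex({0, 2, 3}) = 1
G(5): splits (0,4):0^1=1 (1,3):1^3=2 (2,2):2^2=0 (0,3):0^3=3 (1,2):1^2=3 -> mex({0, 1, 2, 3}) = 4
G(6) = mex({0, 1, 2, 4}) = 3
G(7) = mex({0, 1, 3, 4, 5}) = 2
G(8) = mex({0, 2, 3, 5, 6}) = 1
G(9) = mex({0, 1, 2, 3, 6, 7}) = 4
G(10) = mex({0, 1, 3, 4, 5, 7}) = 2
G(11) = mex({0, 1, 2, 3, 4, 5}) = 6
G(12) = mex({0, 1, 2, 3, 5, 6, 7}) = 4
G(13) = mex({0, 2, 3, 4, 6, 7}) = 1
G(14) = mex({0, 1, 4, 5, 6, 7}) = 2
G(15) = mex({0, 1, 2, 3, 4, 5, 6}) = 7
G(16) = mex({0, 2, 3, 5, 6, 7}) = 1
G(17) = mex({0, 1, 2, 3, 5, 6, 7}) = 4
G(18) = mex({0, 1, 2, 4, 5, 6}) = 3
G(19) = mex({0, 1, 3, 4, 5, 7}) = 2
G(20) = mex({0, 2, 3, 4, 5, 6, 7}) = 1
G(21) = mex({0, 1, 2, 3, 5, 6, 7}) = 4
G(22) = mex({0, 1, 2, 3, 4, 5, 7}) = 6
G(23) = mex({0, 1, 2, 3, 4, 5, 6}) = 7
G(24) = mex({0, 1, 2, 3, 5, 6, 7}) = 4
G(25) = mex({0, 2, 3, 4, 6, 7}) = 1
G(26) = mex({0, 1, 3, 4, 5, 6, 7}) = 2
G(27) = mex({0, 1, 2, 3, 4, 5, 6, 7}) = 8
G(28) = mex({0, 1, 2, 3, 4, 6, 7, 8}) = 5
G(29) = mex({0, 1, 2, 3, 5, 6, 7, 8, 9}) = 4
G(30) = mex({0, 1, 2, 3, 4, 5, 6, 9, 10}) = 7
G(31) = mex({0, 1, 3, 4, 5, 7, 10, 11}) = 2
G(32) = mex({0, 2, 3, 4, 5, 6, 7, 9, 11}) = 1
G(33) = mex({0, 1, 2, 3, 4, 5, 6, 7, 9, 12}) = 8
G(34) = mex({0, 1, 2, 3, 4, 5, 7, 8, 11, 12}) = 6
G(35) = mex({0, 1, 2, 3, 4, 5, 6, 8, 9, 10, 11}) = 7
G(36) = mex({0, 1, 2, 3, 5, 6, 7, 9, 10}) = 4
G(37) = mex({0, 2, 3, 4, 6, 7, 9, 10, 11, 12}) = 1
G(38) = mex({0, 1, 3, 4, 5, 6, 7, 9, 10, 11, 12}) = 2
G(39) = mex({0, 1, 2, 4, 5, 6, 7, 9, 10, 12, 14}) = 3
G(40) = mex({0, 2, 3, 4, 6, 7, 11, 12, 14}) = 1
G(41) = mex({0, 1, 2, 3, 5, 6, 7, 9, 10, 11, 12}) = 4
G(42) = mex({0, 1, 2, 3, 4, 5, 6, 9, 10}) = 7
Therefore G(42) = 7.

7


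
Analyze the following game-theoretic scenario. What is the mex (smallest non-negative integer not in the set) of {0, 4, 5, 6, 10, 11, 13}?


Set = {0, 4, 5, 6, 10, 11, 13}
0 is in the set.
1 is NOT in the set. This is the mex.
mex = 1

1


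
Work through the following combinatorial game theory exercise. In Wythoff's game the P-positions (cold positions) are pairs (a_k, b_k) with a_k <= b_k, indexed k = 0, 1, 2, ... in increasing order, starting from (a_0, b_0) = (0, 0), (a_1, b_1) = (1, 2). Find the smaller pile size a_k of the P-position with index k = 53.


By Wythoff's theorem, a_k = floor(k * phi) and b_k = floor(k * phi^2) = a_k + k, where phi = (1 + sqrt(5))/2 is the golden ratio.
phi = (1 + sqrt(5))/2 = 1.618034
k = 53
k * phi = 53 * 1.618034 = 85.755801
a_53 = floor(k * phi) = 85

85


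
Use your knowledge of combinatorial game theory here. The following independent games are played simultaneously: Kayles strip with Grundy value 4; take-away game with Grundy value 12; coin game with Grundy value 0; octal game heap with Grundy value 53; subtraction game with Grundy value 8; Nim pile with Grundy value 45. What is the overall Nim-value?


By the Sprague-Grundy theorem, the Grundy value of a sum of games is the XOR of individual Grundy values.
Kayles strip: Grundy value = 4. Running XOR: 0 XOR 4 = 4
take-away game: Grundy value = 12. Running XOR: 4 XOR 12 = 8
coin game: Grundy value = 0. Running XOR: 8 XOR 0 = 8
octal game heap: Grundy value = 53. Running XOR: 8 XOR 53 = 61
subtraction game: Grundy value = 8. Running XOR: 61 XOR 8 = 53
Nim pile: Grundy value = 45. Running XOR: 53 XOR 45 = 24
The combined Grundy value is 24.

24


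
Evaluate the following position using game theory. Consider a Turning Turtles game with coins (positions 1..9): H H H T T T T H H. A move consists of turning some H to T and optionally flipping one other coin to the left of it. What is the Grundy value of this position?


Coins: H H H T T T T H H
Key fact: a single head at position k behaves exactly like a Nim heap of size k (turning it to T and optionally flipping a coin at j < k corresponds to moving the heap from k to j, or to 0), and heads combine as a disjunctive sum (two heads at the same place would cancel, matching j XOR j = 0). So the Nim-value is the XOR of the 1-indexed positions of the heads.
Face-up positions (1-indexed): [1, 2, 3, 8, 9]
XOR 0 with 1: 0 XOR 1 = 1
XOR 1 with 2: 1 XOR 2 = 3
XOR 3 with 3: 3 XOR 3 = 0
XOR 0 with 8: 0 XOR 8 = 8
XOR 8 with 9: 8 XOR 9 = 1
Nim-value = 1

1


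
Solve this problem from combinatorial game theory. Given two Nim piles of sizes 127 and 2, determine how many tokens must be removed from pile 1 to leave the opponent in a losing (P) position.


Piles: 127 and 2
Current XOR: 127 XOR 2 = 125 (non-zero, so this is an N-position).
To make the XOR zero, we need to find a move that balances the piles.
For pile 1 (size 127): target = 127 XOR 125 = 2
We reduce pile 1 from 127 to 2.
Tokens removed: 127 - 2 = 125
Verification: 2 XOR 2 = 0

125


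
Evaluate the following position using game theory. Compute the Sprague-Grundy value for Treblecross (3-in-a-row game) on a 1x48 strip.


Treblecross: place X on empty cells; 3-in-a-row wins.
Playing within two cells of an existing X lets the opponent win at once, so sensible play treats the cells i-2..i+2 around each X as dead. The player left with no safe cell loses, so this is a normal-play take-away game on strips of safe cells.
Placing X at cell i (0-indexed) of a strip of k safe cells leaves independent strips of sizes max(0, i-2) and max(0, k-i-3). Hence G(k) = mex{ G(max(0,i-2)) XOR G(max(0,k-i-3)) : 0 <= i < k }, with G(0) = 0.
G(1): splits (0,0):0^0=0 -> mex({0}) = 1
G(2): splits (0,0):0^0=0 -> mex({0}) = 1
G(3): splits (0,0):0^0=0 -> mex({0}) = 1
G(4): splits (0,1):0^1=1 (0,0):0^0=0 -> mex({0, 1}) = 2
G(5): splits (0,2):0^1=1 (0,1):0^1=1 (0,0):0^0=0 -> mex({0, 1}) = 2
G(6) = mex({1}) = 0
G(7) = mex({0, 1, 2}) = 3
G(8) = mex({0, 1, 2}) = 3
G(9) = mex({0, 2}) = 1
G(10) = mex({0, 2, 3}) = 1
G(11) = mex({0, 3}) = 1
G(12) = mex({1, 3}) = 0
G(13) = mex({0, 1, 2, 3}) = 4
G(14) = mex({0, 1, 2}) = 3
G(15) = mex({0, 1, 2}) = 3
G(16) = mex({0, 1, 2, 4}) = 3
G(17) = mex({0, 1, 3, 4}) = 2
G(18) = mex({0, 1, 3, 4}) = 2
G(19) = mex({0, 1, 3, 5}) = 2
G(20) = mex({0, 1, 2, 3, 5}) = 4
G(21) = mex({0, 1, 2, 3, 5}) = 4
G(22) = mex({1, 2, 6}) = 0
G(23) = mex({0, 1, 2, 3, 4, 6}) = 5
G(24) = mex({0, 1, 2, 3, 4}) = 5
G(25) = mex({0, 1, 3, 4, 7}) = 2
G(26) = mex({0, 1, 3, 4, 5, 7}) = 2
G(27) = mex({0, 1, 3, 5}) = 2
G(28) = mex({0, 1, 2, 5}) = 3
G(29) = mex({0, 1, 2, 4, 5, 6}) = 3
G(30) = mex({1, 2, 4, 6}) = 0
G(31) = mex({0, 1, 2, 3, 4, 6}) = 5
G(32) = mex({1, 2, 3, 4, 7}) = 0
G(33) = mex({0, 3, 7}) = 1
G(34) = mex({0, 2, 3, 5, 7}) = 1
G(35) = mex({0, 2, 3, 5, 6}) = 1
G(36) = mex({0, 1, 2, 5, 6}) = 3
G(37) = mex({0, 1, 2, 4, 5, 6}) = 3
G(38) = mex({0, 1, 2, 4}) = 3
G(39) = mex({0, 1, 2, 3, 4, 7}) = 5
G(40) = mex({0, 1, 2, 3, 4, 5, 7}) = 6
G(41) = mex({0, 1, 2, 3, 5, 7}) = 4
G(42) = mex({0, 1, 2, 3, 5, 6, 7}) = 4
G(43) = mex({0, 2, 3, 5, 6}) = 1
G(44) = mex({1, 2, 3, 4, 5, 6}) = 0
G(45) = mex({0, 1, 2, 3, 4, 6, 7}) = 5
G(46) = mex({0, 1, 2, 3, 4, 7}) = 5
G(47) = mex({0, 1, 2, 3, 4, 5, 7}) = 6
G(48) = mex({0, 1, 2, 3, 4, 5, 7}) = 6
Therefore G(48) = 6.

6


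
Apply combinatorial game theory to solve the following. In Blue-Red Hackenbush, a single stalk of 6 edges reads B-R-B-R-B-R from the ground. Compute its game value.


Edges (from ground): B-R-B-R-B-R
By Berlekamp's sign-expansion rule, a Blue-Red Hackenbush stalk has the value of the surreal number whose sign sequence is the edge sequence with B -> + and R -> -.
Sign sequence: +-+-+-
Trace the sign expansion in the surreal number tree, starting from 0:
Edge 1: B (sign +) -> bounds (0, +inf), value = 1
Edge 2: R (sign -) -> bounds (0, 1), value = 1/2
Edge 3: B (sign +) -> bounds (1/2, 1), value = 3/4
Edge 4: R (sign -) -> bounds (1/2, 3/4), value = 5/8
Edge 5: B (sign +) -> bounds (5/8, 3/4), value = 11/16
Edge 6: R (sign -) -> bounds (5/8, 11/16), value = 21/32
Game value = 21/32

21/32


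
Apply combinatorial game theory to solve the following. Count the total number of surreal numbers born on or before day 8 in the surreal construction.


Day 0: {|} = 0 is born. Count = 1.
Day n: the number of surreal numbers born by day n is 2^(n+1) - 1.
By day 0: 2^1 - 1 = 1
By day 1: 2^2 - 1 = 3
By day 2: 2^3 - 1 = 7
By day 3: 2^4 - 1 = 15
By day 4: 2^5 - 1 = 31
By day 5: 2^6 - 1 = 63
By day 6: 2^7 - 1 = 127
By day 7: 2^8 - 1 = 255
By day 8: 2^9 - 1 = 511
By day 8: 511 surreal numbers.

511


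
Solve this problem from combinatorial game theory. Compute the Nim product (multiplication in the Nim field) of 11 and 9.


Nim multiplication is bilinear over XOR: (u XOR v) * w = (u*w) XOR (v*w).
So we split each operand into its bit components and XOR the pairwise Nim products.
11 = 1 + 2 + 8 (as XOR of powers of 2).
9 = 1 + 8 (as XOR of powers of 2).
Using the standard Nim-product table on single bits:
  2*2 = 3,   2*4 = 8,   2*8 = 12,
  4*4 = 6,   4*8 = 11,  8*8 = 13,
and  1*x = x (identity), k*l = l*k (commutative).
Pairwise Nim products:
  1 * 1 = 1
  1 * 8 = 8
  2 * 1 = 2
  2 * 8 = 12
  8 * 1 = 8
  8 * 8 = 13
XOR them: 1 XOR 8 XOR 2 XOR 12 XOR 8 XOR 13 = 2.
Result: 11 * 9 = 2 (in Nim).

2


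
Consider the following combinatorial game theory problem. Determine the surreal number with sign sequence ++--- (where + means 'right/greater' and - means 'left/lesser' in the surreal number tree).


Sign expansion: ++---
Rule: track bounds (lo, hi), initially (-inf, +inf). On '+', the current value becomes lo and we move to the simplest number in (value, hi): value + 1 if hi = +inf, otherwise the midpoint (value + hi)/2. On '-', the current value becomes hi and we move to value - 1 if lo = -inf, otherwise the midpoint (lo + value)/2.
Start at 0.
Step 1: sign = +, move right. Bounds: (0, +inf). Value = 1
Step 2: sign = +, move right. Bounds: (1, +inf). Value = 2
Step 3: sign = -, move left. Bounds: (1, 2). Value = 3/2
Step 4: sign = -, move left. Bounds: (1, 3/2). Value = 5/4
Step 5: sign = -, move left. Bounds: (1, 5/4). Value = 9/8
The surreal number with sign expansion ++--- is 9/8.

9/8


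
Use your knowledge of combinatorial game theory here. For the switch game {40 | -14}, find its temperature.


The game is {40 | -14}, a switch {a | b} with numbers a > b.
Cooling {a | b} by t gives {a - t | b + t}, which stops being hot when a - t = b + t, i.e. at t = (a - b)/2. So the temperature of a switch is (a - b)/2.
Temperature = (Left option - Right option) / 2
= (40 - (-14)) / 2
= 54 / 2
= 27

27


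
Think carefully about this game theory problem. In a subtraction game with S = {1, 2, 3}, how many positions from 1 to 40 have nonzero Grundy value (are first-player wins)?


Subtraction set S = {1, 2, 3}, so G(n) = n mod 4.
G(n) = 0 when n is a multiple of 4.
Multiples of 4 in [1, 40]: 10
N-positions (nonzero Grundy) = 40 - 10 = 30

30


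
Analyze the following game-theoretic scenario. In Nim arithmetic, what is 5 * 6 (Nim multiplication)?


Nim multiplication is bilinear over XOR: (u XOR v) * w = (u*w) XOR (v*w).
So we split each operand into its bit components and XOR the pairwise Nim products.
5 = 1 + 4 (as XOR of powers of 2).
6 = 2 + 4 (as XOR of powers of 2).
Using the standard Nim-product table on single bits:
  2*2 = 3,   2*4 = 8,   2*8 = 12,
  4*4 = 6,   4*8 = 11,  8*8 = 13,
and  1*x = x (identity), k*l = l*k (commutative).
Pairwise Nim products:
  1 * 2 = 2
  1 * 4 = 4
  4 * 2 = 8
  4 * 4 = 6
XOR them: 2 XOR 4 XOR 8 XOR 6 = 8.
Result: 5 * 6 = 8 (in Nim).

8


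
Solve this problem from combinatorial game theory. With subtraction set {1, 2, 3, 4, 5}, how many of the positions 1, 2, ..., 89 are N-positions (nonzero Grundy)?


Subtraction set S = {1, 2, 3, 4, 5}, so G(n) = n mod 6.
G(n) = 0 when n is a multiple of 6.
Multiples of 6 in [1, 89]: 14
N-positions (nonzero Grundy) = 89 - 14 = 75

75


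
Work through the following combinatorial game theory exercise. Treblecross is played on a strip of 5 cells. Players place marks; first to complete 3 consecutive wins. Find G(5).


Treblecross: place X on empty cells; 3-in-a-row wins.
Playing within two cells of an existing X lets the opponent win at once, so sensible play treats the cells i-2..i+2 around each X as dead. The player left with no safe cell loses, so this is a normal-play take-away game on strips of safe cells.
Placing X at cell i (0-indexed) of a strip of k safe cells leaves independent strips of sizes max(0, i-2) and max(0, k-i-3). Hence G(k) = mex{ G(max(0,i-2)) XOR G(max(0,k-i-3)) : 0 <= i < k }, with G(0) = 0.
G(1): splits (0,0):0^0=0 -> mex({0}) = 1
G(2): splits (0,0):0^0=0 -> mex({0}) = 1
G(3): splits (0,0):0^0=0 -> mex({0}) = 1
G(4): splits (0,1):0^1=1 (0,0):0^0=0 -> mex({0, 1}) = 2
G(5): splits (0,2):0^1=1 (0,1):0^1=1 (0,0):0^0=0 -> mex({0, 1}) = 2
Therefore G(5) = 2.

2


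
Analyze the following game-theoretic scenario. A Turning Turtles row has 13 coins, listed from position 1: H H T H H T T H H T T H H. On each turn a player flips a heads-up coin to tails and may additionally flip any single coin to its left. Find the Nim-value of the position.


Coins: H H T H H T T H H T T H H
Key fact: a single head at position k behaves exactly like a Nim heap of size k (turning it to T and optionally flipping a coin at j < k corresponds to moving the heap from k to j, or to 0), and heads combine as a disjunctive sum (two heads at the same place would cancel, matching j XOR j = 0). So the Nim-value is the XOR of the 1-indexed positions of the heads.
Face-up positions (1-indexed): [1, 2, 4, 5, 8, 9, 12, 13]
XOR 0 with 1: 0 XOR 1 = 1
XOR 1 with 2: 1 XOR 2 = 3
XOR 3 with 4: 3 XOR 4 = 7
XOR 7 with 5: 7 XOR 5 = 2
XOR 2 with 8: 2 XOR 8 = 10
XOR 10 with 9: 10 XOR 9 = 3
XOR 3 with 12: 3 XOR 12 = 15
XOR 15 with 13: 15 XOR 13 = 2
Nim-value = 2

2


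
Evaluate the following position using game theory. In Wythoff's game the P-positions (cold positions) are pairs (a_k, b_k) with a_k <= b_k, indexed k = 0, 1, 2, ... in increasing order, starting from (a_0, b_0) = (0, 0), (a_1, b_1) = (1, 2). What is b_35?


By Wythoff's theorem, a_k = floor(k * phi) and b_k = floor(k * phi^2) = a_k + k, where phi = (1 + sqrt(5))/2 is the golden ratio.
phi = (1 + sqrt(5))/2 = 1.618034
phi^2 = phi + 1 = 2.618034
k = 35
k * phi^2 = 35 * 2.618034 = 91.631190
b_35 = floor(k * phi^2) = 91 (check: a_35 + k = 56 + 35 = 91)

91


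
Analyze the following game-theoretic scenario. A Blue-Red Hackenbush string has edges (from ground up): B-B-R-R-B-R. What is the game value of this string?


Edges (from ground): B-B-R-R-B-R
By Berlekamp's sign-expansion rule, a Blue-Red Hackenbush stalk has the value of the surreal number whose sign sequence is the edge sequence with B -> + and R -> -.
Sign sequence: ++--+-
Trace the sign expansion in the surreal number tree, starting from 0:
Edge 1: B (sign +) -> bounds (0, +inf), value = 1
Edge 2: B (sign +) -> bounds (1, +inf), value = 2
Edge 3: R (sign -) -> bounds (1, 2), value = 3/2
Edge 4: R (sign -) -> bounds (1, 3/2), value = 5/4
Edge 5: B (sign +) -> bounds (5/4, 3/2), value = 11/8
Edge 6: R (sign -) -> bounds (5/4, 11/8), value = 21/16
Game value = 21/16

21/16


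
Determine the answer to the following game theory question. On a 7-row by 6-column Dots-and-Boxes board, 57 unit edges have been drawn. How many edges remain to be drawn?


Grid: 7 x 6 boxes, i.e. 8 rows and 7 columns of dots.
Horizontal edges: (rows + 1) * cols = 8 * 6 = 48
Vertical edges: rows * (cols + 1) = 7 * 7 = 49
Total edges: 48 + 49 = 97
Edges drawn: 57
Remaining: 97 - 57 = 40

40


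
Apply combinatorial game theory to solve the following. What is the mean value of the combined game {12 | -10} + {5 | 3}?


G1 = {12 | -10}, G2 = {5 | 3}
Each is a switch {a | b} with numbers a > b; its mean value is (a + b)/2, and mean value is additive over game sums: m(G1 + G2) = m(G1) + m(G2).
Mean of G1 = (12 + (-10))/2 = 2/2 = 1
Mean of G2 = (5 + (3))/2 = 8/2 = 4
Mean of G1 + G2 = 1 + 4 = 5

5


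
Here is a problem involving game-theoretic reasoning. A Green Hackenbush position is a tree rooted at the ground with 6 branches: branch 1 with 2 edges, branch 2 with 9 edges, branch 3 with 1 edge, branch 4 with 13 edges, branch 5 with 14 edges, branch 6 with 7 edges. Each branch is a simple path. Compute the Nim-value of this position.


The tree has 6 branches from the ground vertex.
In Green Hackenbush, the Nim-value of a simple path of length k is k.
Branch 1: length 2, Nim-value = 2
Branch 2: length 9, Nim-value = 9
Branch 3: length 1, Nim-value = 1
Branch 4: length 13, Nim-value = 13
Branch 5: length 14, Nim-value = 14
Branch 6: length 7, Nim-value = 7
Total Nim-value = XOR of all branch values:
0 XOR 2 = 2
2 XOR 9 = 11
11 XOR 1 = 10
10 XOR 13 = 7
7 XOR 14 = 9
9 XOR 7 = 14
Nim-value of the tree = 14

14


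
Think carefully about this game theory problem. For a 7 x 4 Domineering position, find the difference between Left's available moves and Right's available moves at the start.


Board is 7 x 4 (rows x cols).
Left (vertical) placements: (rows-1) * cols = 6 * 4 = 24
Right (horizontal) placements: rows * (cols-1) = 7 * 3 = 21
Advantage = Left - Right = 24 - 21 = 3

3


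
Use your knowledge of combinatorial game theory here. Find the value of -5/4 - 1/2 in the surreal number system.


x = -5/4, y = 1/2
Converting to common denominator: 4
x = -5/4, y = 2/4
x - y = -5/4 - 1/2 = -7/4

-7/4


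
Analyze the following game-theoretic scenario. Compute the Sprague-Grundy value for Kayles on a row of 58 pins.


Kayles: a move removes 1 or 2 adjacent pins from a contiguous row.
Removing pins from a row of k leaves two independent rows (a, b) with a + b = k - 1 (one pin) or a + b = k - 2 (two pins); an end removal gives a = 0.
By Sprague-Grundy, G(k) = mex{ G(a) XOR G(b) } over all these splits. G(0) = 0.
G(1): splits (0,0):0^0=0 -> mex({0}) = 1
G(2): splits (0,1):0^1=1 (0,0):0^0=0 -> mex({0, 1}) = 2
G(3): splits (0,2):0^2=2 (1,1):1^1=0 (0,1):0^1=1 -> mex({0, 1, 2}) = 3
G(4): splits (0,3):0^3=3 (1,2):1^2=3 (0,2):0^2=2 (1,1):1^1=0 -> mex({0, 2, 3}) = 1
G(5): splits (0,4):0^1=1 (1,3):1^3=2 (2,2):2^2=0 (0,3):0^3=3 (1,2):1^2=3 -> mex({0, 1, 2, 3}) = 4
G(6) = mex({0, 1, 2, 4}) = 3
G(7) = mex({0, 1, 3, 4, 5}) = 2
G(8) = mex({0, 2, 3, 5, 6}) = 1
G(9) = mex({0, 1, 2, 3, 6, 7}) = 4
G(10) = mex({0, 1, 3, 4, 5, 7}) = 2
G(11) = mex({0, 1, 2, 3, 4, 5}) = 6
G(12) = mex({0, 1, 2, 3, 5, 6, 7}) = 4
G(13) = mex({0, 2, 3, 4, 6, 7}) = 1
G(14) = mex({0, 1, 4, 5, 6, 7}) = 2
G(15) = mex({0, 1, 2, 3, 4, 5, 6}) = 7
G(16) = mex({0, 2, 3, 5, 6, 7}) = 1
G(17) = mex({0, 1, 2, 3, 5, 6, 7}) = 4
G(18) = mex({0, 1, 2, 4, 5, 6}) = 3
G(19) = mex({0, 1, 3, 4, 5, 7}) = 2
G(20) = mex({0, 2, 3, 4, 5, 6, 7}) = 1
G(21) = mex({0, 1, 2, 3, 5, 6, 7}) = 4
G(22) = mex({0, 1, 2, 3, 4, 5, 7}) = 6
G(23) = mex({0, 1, 2, 3, 4, 5, 6}) = 7
G(24) = mex({0, 1, 2, 3, 5, 6, 7}) = 4
G(25) = mex({0, 2, 3, 4, 6, 7}) = 1
G(26) = mex({0, 1, 3, 4, 5, 6, 7}) = 2
G(27) = mex({0, 1, 2, 3, 4, 5, 6, 7}) = 8
G(28) = mex({0, 1, 2, 3, 4, 6, 7, 8}) = 5
G(29) = mex({0, 1, 2, 3, 5, 6, 7, 8, 9}) = 4
G(30) = mex({0, 1, 2, 3, 4, 5, 6, 9, 10}) = 7
G(31) = mex({0, 1, 3, 4, 5, 7, 10, 11}) = 2
G(32) = mex({0, 2, 3, 4, 5, 6, 7, 9, 11}) = 1
G(33) = mex({0, 1, 2, 3, 4, 5, 6, 7, 9, 12}) = 8
G(34) = mex({0, 1, 2, 3, 4, 5, 7, 8, 11, 12}) = 6
G(35) = mex({0, 1, 2, 3, 4, 5, 6, 8, 9, 10, 11}) = 7
G(36) = mex({0, 1, 2, 3, 5, 6, 7, 9, 10}) = 4
G(37) = mex({0, 2, 3, 4, 6, 7, 9, 10, 11, 12}) = 1
G(38) = mex({0, 1, 3, 4, 5, 6, 7, 9, 10, 11, 12}) = 2
G(39) = mex({0, 1, 2, 4, 5, 6, 7, 9, 10, 12, 14}) = 3
G(40) = mex({0, 2, 3, 4, 6, 7, 11, 12, 14}) = 1
G(41) = mex({0, 1, 2, 3, 5, 6, 7, 9, 10, 11, 12}) = 4
G(42) = mex({0, 1, 2, 3, 4, 5, 6, 9, 10}) = 7
G(43) = mex({0, 1, 3, 4, 5, 7, 9, 10, 12, 15}) = 2
G(44) = mex({0, 2, 3, 4, 5, 6, 7, 9, 10, 12, 15}) = 1
G(45) = mex({0, 1, 2, 3, 4, 5, 6, 7, 9, 10, 12, 14}) = 8
G(46) = mex({0, 1, 3, 4, 5, 7, 8, 11, 12, 14}) = 2
G(47) = mex({0, 1, 2, 3, 4, 5, 6, 8, 9, 10, 11, 12}) = 7
G(48) = mex({0, 1, 2, 3, 5, 6, 7, 9, 10}) = 4
G(49) = mex({0, 2, 3, 4, 6, 7, 9, 10, 11, 12, 15}) = 1
G(50) = mex({0, 1, 4, 5, 6, 7, 9, 11, 12, 14, 15}) = 2
G(51) = mex({0, 1, 2, 3, 4, 5, 6, 7, 9, 12, 14, 15}) = 8
G(52) = mex({0, 2, 3, 4, 5, 6, 7, 8, 11, 12, 15}) = 1
G(53) = mex({0, 1, 2, 3, 5, 6, 7, 8, 9, 10, 11, 12}) = 4
G(54) = mex({0, 1, 2, 3, 4, 5, 6, 9, 10}) = 7
G(55) = mex({0, 1, 3, 4, 5, 7, 9, 10, 11, 12}) = 2
G(56) = mex({0, 2, 3, 4, 5, 6, 7, 9, 10, 11, 12, 13, 14}) = 1
G(57) = mex({0, 1, 2, 3, 5, 6, 7, 9, 10, 12, 13, 14, 15}) = 4
G(58) = mex({0, 1, 3, 4, 5, 7, 11, 12, 14, 15}) = 2
Therefore G(58) = 2.

2


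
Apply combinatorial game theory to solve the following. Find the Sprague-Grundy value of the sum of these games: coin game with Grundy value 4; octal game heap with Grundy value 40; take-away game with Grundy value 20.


By the Sprague-Grundy theorem, the Grundy value of a sum of games is the XOR of individual Grundy values.
coin game: Grundy value = 4. Running XOR: 0 XOR 4 = 4
octal game heap: Grundy value = 40. Running XOR: 4 XOR 40 = 44
take-away game: Grundy value = 20. Running XOR: 44 XOR 20 = 56
The combined Grundy value is 56.

56


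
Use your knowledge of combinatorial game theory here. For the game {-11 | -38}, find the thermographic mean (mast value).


Game = {-11 | -38}, a switch {a | b} with numbers a > b.
Its thermograph has left wall a - t and right wall b + t, which meet at t = (a - b)/2, where both equal (a + b)/2. So the mast (mean value) is at (a + b)/2.
Mean = (-11 + (-38))/2 = -49/2 = -49/2

-49/2


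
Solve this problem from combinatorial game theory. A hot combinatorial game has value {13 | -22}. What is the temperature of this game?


The game is {13 | -22}, a switch {a | b} with numbers a > b.
Cooling {a | b} by t gives {a - t | b + t}, which stops being hot when a - t = b + t, i.e. at t = (a - b)/2. So the temperature of a switch is (a - b)/2.
Temperature = (Left option - Right option) / 2
= (13 - (-22)) / 2
= 35 / 2
= 35/2

35/2


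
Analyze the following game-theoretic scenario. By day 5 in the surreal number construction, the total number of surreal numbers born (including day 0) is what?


Day 0: {|} = 0 is born. Count = 1.
Day n: the number of surreal numbers born by day n is 2^(n+1) - 1.
By day 0: 2^1 - 1 = 1
By day 1: 2^2 - 1 = 3
By day 2: 2^3 - 1 = 7
By day 3: 2^4 - 1 = 15
By day 4: 2^5 - 1 = 31
By day 5: 2^6 - 1 = 63
By day 5: 63 surreal numbers.

63


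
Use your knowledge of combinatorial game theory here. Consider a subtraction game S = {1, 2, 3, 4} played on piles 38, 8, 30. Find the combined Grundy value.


Subtraction set: {1, 2, 3, 4}
For this subtraction set, G(n) = n mod 5 (period = max + 1 = 5).
Pile 1 (size 38): G(38) = 38 mod 5 = 3
Pile 2 (size 8): G(8) = 8 mod 5 = 3
Pile 3 (size 30): G(30) = 30 mod 5 = 0
Total Grundy value = XOR of all: 3 XOR 3 XOR 0 = 0

0


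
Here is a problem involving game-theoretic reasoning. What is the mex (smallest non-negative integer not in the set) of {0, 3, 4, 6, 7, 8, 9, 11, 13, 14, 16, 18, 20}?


Set = {0, 3, 4, 6, 7, 8, 9, 11, 13, 14, 16, 18, 20}
0 is in the set.
1 is NOT in the set. This is the mex.
mex = 1

1


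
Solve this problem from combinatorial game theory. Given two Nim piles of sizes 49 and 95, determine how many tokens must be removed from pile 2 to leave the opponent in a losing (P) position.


Piles: 49 and 95
Current XOR: 49 XOR 95 = 110 (non-zero, so this is an N-position).
To make the XOR zero, we need to find a move that balances the piles.
For pile 2 (size 95): target = 95 XOR 110 = 49
We reduce pile 2 from 95 to 49.
Tokens removed: 95 - 49 = 46
Verification: 49 XOR 49 = 0

46


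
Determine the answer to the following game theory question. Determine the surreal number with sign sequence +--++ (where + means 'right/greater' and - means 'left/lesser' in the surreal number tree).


Sign expansion: +--++
Rule: track bounds (lo, hi), initially (-inf, +inf). On '+', the current value becomes lo and we move to the simplest number in (value, hi): value + 1 if hi = +inf, otherwise the midpoint (value + hi)/2. On '-', the current value becomes hi and we move to value - 1 if lo = -inf, otherwise the midpoint (lo + value)/2.
Start at 0.
Step 1: sign = +, move right. Bounds: (0, +inf). Value = 1
Step 2: sign = -, move left. Bounds: (0, 1). Value = 1/2
Step 3: sign = -, move left. Bounds: (0, 1/2). Value = 1/4
Step 4: sign = +, move right. Bounds: (1/4, 1/2). Value = 3/8
Step 5: sign = +, move right. Bounds: (3/8, 1/2). Value = 7/16
The surreal number with sign expansion +--++ is 7/16.

7/16


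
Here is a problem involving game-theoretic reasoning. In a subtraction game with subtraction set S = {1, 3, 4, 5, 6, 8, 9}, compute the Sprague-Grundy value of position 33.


The subtraction set is S = {1, 3, 4, 5, 6, 8, 9}.
G(k) = mex{ G(k - s) : s in S, s <= k }. We compute iteratively: G(0) = 0.
G(1) = mex({0}) = 1
G(2) = mex({1}) = 0
G(3) = mex({0}) = 1
G(4) = mex({0, 1}) = 2
G(5) = mex({0, 1, 2}) = 3
G(6) = mex({0, 1, 3}) = 2
G(7) = mex({0, 1, 2}) = 3
G(8) = mex({0, 1, 2, 3}) = 4
G(9) = mex({0, 1, 2, 3, 4}) = 5
G(10) = mex({0, 1, 2, 3, 5}) = 4
G(11) = mex({0, 1, 2, 3, 4}) = 5
G(12) = mex({1, 2, 3, 4, 5}) = 0
G(13) = mex({0, 2, 3, 4, 5}) = 1
G(14) = mex({1, 2, 3, 4, 5}) = 0
G(15) = mex({0, 2, 3, 4, 5}) = 1
G(16) = mex({0, 1, 3, 4, 5}) = 2
G(17) = mex({0, 1, 2, 4, 5}) = 3
G(18) = mex({0, 1, 3, 4, 5}) = 2
G(19) = mex({0, 1, 2, 4, 5}) = 3
G(20) = mex({0, 1, 2, 3, 5}) = 4
Observe that G(12)..G(20) = 0, 1, 0, 1, 2, 3, 2, 3, 4 repeats G(0)..G(8) = 0, 1, 0, 1, 2, 3, 2, 3, 4.
For k >= max(S) = 9, G(k) is determined by the previous 9 values G(k-9)..G(k-1); a window of 9 consecutive values has recurred shifted by 12, so by induction G(k + 12) = G(k) for all k >= 0: the sequence is periodic from the start with period 12.
One period: G(0..11) = 0, 1, 0, 1, 2, 3, 2, 3, 4, 5, 4, 5.
33 mod 12 = 9, so G(33) = G(9) = 5.

5


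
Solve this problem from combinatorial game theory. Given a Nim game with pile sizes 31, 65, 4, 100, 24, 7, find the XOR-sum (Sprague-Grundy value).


We need the XOR (exclusive or) of all pile sizes.
After XOR-ing pile 1 (size 31): 0 XOR 31 = 31
After XOR-ing pile 2 (size 65): 31 XOR 65 = 94
After XOR-ing pile 3 (size 4): 94 XOR 4 = 90
After XOR-ing pile 4 (size 100): 90 XOR 100 = 62
After XOR-ing pile 5 (size 24): 62 XOR 24 = 38
After XOR-ing pile 6 (size 7): 38 XOR 7 = 33
The Nim-value of this position is 33.

33


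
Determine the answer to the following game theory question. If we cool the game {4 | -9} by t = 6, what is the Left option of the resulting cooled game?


Original game: {4 | -9} (a switch {a | b} with a > b).
Cooling by t (for t below the temperature (a - b)/2 = 13/2) taxes each move by t: {a | b} cooled by t is {a - t | b + t}.
Cooling amount: t = 6
Cooled Left option: 4 - 6 = -2
Cooled Right option: -9 + 6 = -3
Cooled game: {-2 | -3}
Left option = -2

-2


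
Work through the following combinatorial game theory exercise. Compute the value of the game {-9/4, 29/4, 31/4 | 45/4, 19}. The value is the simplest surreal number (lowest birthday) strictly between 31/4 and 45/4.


Left options: {-9/4, 29/4, 31/4}, max = 31/4
Right options: {45/4, 19}, min = 45/4
All options are numbers and max(Left) < min(Right), so by the simplicity theorem the value is the simplest (earliest-born) number strictly between 31/4 and 45/4.
Integers 8 through 11 all lie strictly between 31/4 and 45/4.
Among integers, the simplest (lowest birthday = smallest |n|; 0 is born on day 0, +-n on day n) is 8.
No non-integer in the interval can be simpler: if x is a non-integer in the interval, then floor(x) or ceil(x) also lies in the interval (the interval contains an integer), and both are proper prefixes of x's sign expansion, i.e. born earlier. So the game value is 8.
Game value = 8

8


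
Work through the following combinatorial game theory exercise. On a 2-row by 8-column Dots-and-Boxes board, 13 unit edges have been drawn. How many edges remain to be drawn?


Grid: 2 x 8 boxes, i.e. 3 rows and 9 columns of dots.
Horizontal edges: (rows + 1) * cols = 3 * 8 = 24
Vertical edges: rows * (cols + 1) = 2 * 9 = 18
Total edges: 24 + 18 = 42
Edges drawn: 13
Remaining: 42 - 13 = 29

29


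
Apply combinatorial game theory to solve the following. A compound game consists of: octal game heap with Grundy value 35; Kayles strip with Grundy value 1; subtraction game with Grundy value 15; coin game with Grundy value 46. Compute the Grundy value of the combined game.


By the Sprague-Grundy theorem, the Grundy value of a sum of games is the XOR of individual Grundy values.
octal game heap: Grundy value = 35. Running XOR: 0 XOR 35 = 35
Kayles strip: Grundy value = 1. Running XOR: 35 XOR 1 = 34
subtraction game: Grundy value = 15. Running XOR: 34 XOR 15 = 45
coin game: Grundy value = 46. Running XOR: 45 XOR 46 = 3
The combined Grundy value is 3.

3


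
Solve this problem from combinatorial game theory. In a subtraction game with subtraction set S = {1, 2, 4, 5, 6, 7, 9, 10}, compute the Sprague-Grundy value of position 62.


The subtraction set is S = {1, 2, 4, 5, 6, 7, 9, 10}.
G(k) = mex{ G(k - s) : s in S, s <= k }. We compute iteratively: G(0) = 0.
G(1) = mex({0}) = 1
G(2) = mex({0, 1}) = 2
G(3) = mex({1, 2}) = 0
G(4) = mex({0, 2}) = 1
G(5) = mex({0, 1}) = 2
G(6) = mex({0, 1, 2}) = 3
G(7) = mex({0, 1, 2, 3}) = 4
G(8) = mex({0, 1, 2, 3, 4}) = 5
G(9) = mex({0, 1, 2, 4, 5}) = 3
G(10) = mex({0, 1, 2, 3, 5}) = 4
G(11) = mex({1, 2, 3, 4}) = 0
G(12) = mex({0, 2, 3, 4, 5}) = 1
G(13) = mex({0, 1, 3, 4, 5}) = 2
G(14) = mex({1, 2, 3, 4, 5}) = 0
G(15) = mex({0, 2, 3, 4, 5}) = 1
G(16) = mex({0, 1, 3, 4}) = 2
G(17) = mex({0, 1, 2, 4, 5}) = 3
G(18) = mex({0, 1, 2, 3, 5}) = 4
G(19) = mex({0, 1, 2, 3, 4}) = 5
G(20) = mex({0, 1, 2, 4, 5}) = 3
Observe that G(11)..G(20) = 0, 1, 2, 0, 1, 2, 3, 4, 5, 3 repeats G(0)..G(9) = 0, 1, 2, 0, 1, 2, 3, 4, 5, 3.
For k >= max(S) = 10, G(k) is determined by the previous 10 values G(k-10)..G(k-1); a window of 10 consecutive values has recurred shifted by 11, so by induction G(k + 11) = G(k) for all k >= 0: the sequence is periodic from the start with period 11.
One period: G(0..10) = 0, 1, 2, 0, 1, 2, 3, 4, 5, 3, 4.
62 mod 11 = 7, so G(62) = G(7) = 4.

4
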